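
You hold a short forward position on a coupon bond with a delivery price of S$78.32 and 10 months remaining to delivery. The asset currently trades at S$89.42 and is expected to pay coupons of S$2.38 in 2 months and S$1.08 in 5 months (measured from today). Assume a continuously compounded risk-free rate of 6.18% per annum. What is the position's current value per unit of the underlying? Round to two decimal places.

PV(remaining coupons) I = 2.38·e^(−0.0618·2/12) + 1.08·e^(−0.0618·5/12) = 3.4082
Current forward F = (S − I)·e^(rT) = (89.42 − 3.4082)·e^(0.0618·10/12) = 86.0118 × 1.052849 = 90.5574
Value (long) = (F − K)·e^(−rT) = (90.5574 − 78.32) × 0.949804 = 11.6231
Short position value = −(long value) = -S$11.62

-S$11.62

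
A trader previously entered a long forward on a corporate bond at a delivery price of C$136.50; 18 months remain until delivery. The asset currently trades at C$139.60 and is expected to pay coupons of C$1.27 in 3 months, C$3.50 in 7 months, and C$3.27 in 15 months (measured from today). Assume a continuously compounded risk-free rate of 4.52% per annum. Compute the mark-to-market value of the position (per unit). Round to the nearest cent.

C$4.29

PV(remaining coupons) I = 1.27·e^(−0.0452·3/12) + 3.50·e^(−0.0452·7/12) + 3.27·e^(−0.0452·15/12) = 7.7550
Current forward F = (S − I)·e^(rT) = (139.60 − 7.7550)·e^(0.0452·18/12) = 131.8450 × 1.070151 = 141.0941
Value (long) = (F − K)·e^(−rT) = (141.0941 − 136.50) × 0.934447 = 4.2929
Value = C$4.29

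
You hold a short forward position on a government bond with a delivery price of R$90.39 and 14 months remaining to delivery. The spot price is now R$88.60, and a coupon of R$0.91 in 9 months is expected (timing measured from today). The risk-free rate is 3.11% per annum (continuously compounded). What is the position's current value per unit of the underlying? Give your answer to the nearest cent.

PV(remaining coupons) I = 0.91·e^(−0.0311·9/12) = 0.8890
Current forward F = (S − I)·e^(rT) = (88.60 − 0.8890)·e^(0.0311·14/12) = 87.7110 × 1.036950 = 90.9519
Value (long) = (F − K)·e^(−rT) = (90.9519 − 90.39) × 0.964367 = 0.5419
Short position value = −(long value) = -R$0.54

-R$0.54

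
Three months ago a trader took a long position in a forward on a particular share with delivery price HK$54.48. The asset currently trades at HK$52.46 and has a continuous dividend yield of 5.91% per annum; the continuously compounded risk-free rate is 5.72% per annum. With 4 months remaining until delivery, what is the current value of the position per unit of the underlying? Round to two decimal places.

Current fair forward for the remaining 4 months: F = S·e^((r − q)·T), (r − q) = 0.0572 − 0.0591 = -0.0019
F = 52.46 · e^(-0.0019 × 4/12) = 52.46 × 0.999367 = 52.4268
Value of long forward = (F − K)·e^(−rT) = (52.4268 − 54.48) · e^(−0.0572·4/12)
= -2.0532 × 0.981114 = -2.01

-HK$2.01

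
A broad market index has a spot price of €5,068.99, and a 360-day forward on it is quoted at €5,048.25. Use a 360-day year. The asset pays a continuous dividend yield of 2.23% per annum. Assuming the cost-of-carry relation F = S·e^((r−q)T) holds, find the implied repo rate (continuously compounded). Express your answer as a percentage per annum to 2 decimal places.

1.82%

From F = S·e^((r−q)T): (r − q) = ln(F/S)/T
ln(5048.25/5068.99) = ln(0.995908) = -0.004100
(r − q) = -0.004100 / (360/360) = -0.004100
r = ln(F/S)/T + q = -0.004100 + 0.0223 = 0.018200
r = 1.82%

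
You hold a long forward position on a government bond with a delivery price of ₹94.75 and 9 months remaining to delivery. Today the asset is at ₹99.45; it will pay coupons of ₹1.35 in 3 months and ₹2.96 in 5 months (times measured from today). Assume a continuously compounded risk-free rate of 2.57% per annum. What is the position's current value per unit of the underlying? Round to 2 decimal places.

₹2.24

PV(remaining coupons) I = 1.35·e^(−0.0257·3/12) + 2.96·e^(−0.0257·5/12) = 4.2698
Current forward F = (S − I)·e^(rT) = (99.45 − 4.2698)·e^(0.0257·9/12) = 95.1802 × 1.019462 = 97.0326
Value (long) = (F − K)·e^(−rT) = (97.0326 − 94.75) × 0.980910 = 2.2390
Value = ₹2.24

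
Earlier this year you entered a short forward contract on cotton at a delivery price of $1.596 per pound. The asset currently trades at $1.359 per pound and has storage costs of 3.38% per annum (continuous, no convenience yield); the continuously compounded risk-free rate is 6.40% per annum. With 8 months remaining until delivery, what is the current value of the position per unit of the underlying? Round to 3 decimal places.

Current fair forward for the remaining 8 months: F = S·e^((r + u)·T), (r + u) = 0.0640 + 0.0338 = 0.0978
F = 1.359 · e^(0.0978 × 8/12) = 1.359 × 1.067372 = 1.4506
Value of long forward = (F − K)·e^(−rT) = (1.4506 − 1.596) · e^(−0.0640·8/12)
= -0.1454 × 0.958231 = -0.139
Short position value = −(long value) = $0.139

$0.139 per pound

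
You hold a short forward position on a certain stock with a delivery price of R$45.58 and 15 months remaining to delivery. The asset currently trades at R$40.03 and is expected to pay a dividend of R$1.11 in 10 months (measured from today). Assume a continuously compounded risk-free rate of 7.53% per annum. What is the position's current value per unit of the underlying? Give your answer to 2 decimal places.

PV(remaining dividends) I = 1.11·e^(−0.0753·10/12) = 1.0425
Current forward F = (S − I)·e^(rT) = (40.03 − 1.0425)·e^(0.0753·15/12) = 38.9875 × 1.098697 = 42.8354
Value (long) = (F − K)·e^(−rT) = (42.8354 − 45.58) × 0.910169 = -2.4980
Short position value = −(long value) = R$2.50

R$2.50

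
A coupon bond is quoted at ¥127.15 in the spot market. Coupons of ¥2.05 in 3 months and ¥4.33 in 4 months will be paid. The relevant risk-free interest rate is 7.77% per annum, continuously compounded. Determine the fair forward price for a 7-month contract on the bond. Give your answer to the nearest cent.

PV(coupons) I = 2.05·e^(−0.0777·3/12) + 4.33·e^(−0.0777·4/12)
I = 2.0106 + 4.2193 = 6.2299
F = (S − I)·e^(rT) = (127.15 − 6.2299) · e^(0.0777·7/12)
= 120.9201 · e^0.045325 = 120.9201 × 1.046368 = ¥126.53

¥126.53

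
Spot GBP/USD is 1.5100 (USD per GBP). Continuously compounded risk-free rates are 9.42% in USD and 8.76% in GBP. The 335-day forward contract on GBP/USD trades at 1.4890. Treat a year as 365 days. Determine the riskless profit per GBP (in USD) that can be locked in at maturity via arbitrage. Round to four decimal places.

0.0302 per GBP (in USD)

Fair forward: F* = S·e^(carry·T), with carry = (r_USD − r_GBP) = 0.0942 − 0.0876 = 0.0066
F* = 1.5100 · e^(0.0066 × 335/365) = 1.5100 · e^0.006058 = 1.5100 × 1.006076 = 1.5192
Market 1.4890 < fair 1.5192: forward underpriced → reverse cash-and-carry (short spot, go long the forward).
At maturity, profit = |F_mkt − F*| = |1.4890 − 1.5192| = 0.0302 per GBP (in USD)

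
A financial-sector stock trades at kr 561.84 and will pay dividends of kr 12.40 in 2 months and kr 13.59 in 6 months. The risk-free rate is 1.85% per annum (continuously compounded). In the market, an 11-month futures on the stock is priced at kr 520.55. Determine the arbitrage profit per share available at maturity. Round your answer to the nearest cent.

PV(dividends) I = 12.40·e^(−0.0185·2/12) + 13.59·e^(−0.0185·6/12) = 25.8267
Fair futures F* = (S − I)·e^(rT) = (561.84 − 25.8267)·e^0.016958 = 536.0133 × 1.017103 = 545.1807
Market kr 520.55 < fair 545.1807: forward underpriced → reverse cash-and-carry (short the stock, invest proceeds at r, pay the dividends, go long the forward).
Profit at T = |F_mkt − F*| = |520.55 − 545.1807| = kr 24.63 per share

kr 24.63 per share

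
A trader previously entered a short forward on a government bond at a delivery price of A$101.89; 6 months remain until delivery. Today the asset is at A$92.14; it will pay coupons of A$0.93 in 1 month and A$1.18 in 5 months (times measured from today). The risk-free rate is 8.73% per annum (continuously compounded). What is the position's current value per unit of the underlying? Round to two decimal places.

PV(remaining coupons) I = 0.93·e^(−0.0873·1/12) + 1.18·e^(−0.0873·5/12) = 2.0611
Current forward F = (S − I)·e^(rT) = (92.14 − 2.0611)·e^(0.0873·6/12) = 90.0789 × 1.044617 = 94.0980
Value (long) = (F − K)·e^(−rT) = (94.0980 − 101.89) × 0.957289 = -7.4592
Short position value = −(long value) = A$7.46

A$7.46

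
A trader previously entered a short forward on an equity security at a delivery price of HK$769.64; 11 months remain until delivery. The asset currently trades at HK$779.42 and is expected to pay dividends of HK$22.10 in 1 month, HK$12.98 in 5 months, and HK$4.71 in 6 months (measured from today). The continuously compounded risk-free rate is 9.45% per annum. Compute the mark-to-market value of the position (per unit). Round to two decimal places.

-HK$34.75

PV(remaining dividends) I = 22.10·e^(−0.0945·1/12) + 12.98·e^(−0.0945·5/12) + 4.71·e^(−0.0945·6/12) = 38.8981
Current forward F = (S − I)·e^(rT) = (779.42 − 38.8981)·e^(0.0945·11/12) = 740.5219 × 1.090488 = 807.5302
Value (long) = (F − K)·e^(−rT) = (807.5302 − 769.64) × 0.917021 = 34.7461
Short position value = −(long value) = -HK$34.75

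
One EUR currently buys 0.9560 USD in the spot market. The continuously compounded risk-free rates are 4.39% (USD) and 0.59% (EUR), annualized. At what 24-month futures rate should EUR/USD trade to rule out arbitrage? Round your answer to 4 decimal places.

1.0315

F = S·e^((r_USD − r_EUR)T) = 0.9560 · e^((0.0439 − 0.0059) × 24/12)
= 0.9560 · e^0.076000 = 0.9560 × 1.078963
F = 1.0315 USD per EUR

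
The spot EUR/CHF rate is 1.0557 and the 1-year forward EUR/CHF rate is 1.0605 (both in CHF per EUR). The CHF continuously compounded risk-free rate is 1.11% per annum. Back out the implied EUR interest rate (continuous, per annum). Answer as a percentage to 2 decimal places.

F = S·e^((r_CHF − r_EUR)T) ⇒ r_EUR = r_CHF − ln(F/S)/T
ln(1.0605/1.0557) = 0.004536; /(12/12) = 0.004536
r_EUR = 0.0111 − 0.004536 = 0.006564
r_EUR = 0.66%

0.66%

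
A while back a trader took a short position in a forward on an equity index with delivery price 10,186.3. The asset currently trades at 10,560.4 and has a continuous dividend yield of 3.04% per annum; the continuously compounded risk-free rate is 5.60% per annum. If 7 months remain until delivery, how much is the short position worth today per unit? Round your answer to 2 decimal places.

-515.86

Current fair forward for the remaining 7 months: F = S·e^((r − q)·T), (r − q) = 0.0560 − 0.0304 = 0.0256
F = 10560.4 · e^(0.0256 × 7/12) = 10560.4 × 1.01504539 = 10719.2853
Value of long forward = (F − K)·e^(−rT) = (10719.2853 − 10186.3) · e^(−0.0560·7/12)
= 532.9853 × 0.96786113 = 515.86
Short position value = −(long value) = -515.86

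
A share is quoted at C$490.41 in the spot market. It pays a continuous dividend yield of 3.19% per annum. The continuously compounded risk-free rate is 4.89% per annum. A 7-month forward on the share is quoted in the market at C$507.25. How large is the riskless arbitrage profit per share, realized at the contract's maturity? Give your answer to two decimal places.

C$11.95 per share

Fair forward: F* = S·e^(carry·T), with carry = (r − q) = 0.0489 − 0.0319 = 0.0170
F* = 490.41 · e^(0.0170 × 7/12) = 490.41 · e^0.009917 = 490.41 × 1.009966 = C$495.2974
Market C$507.25 > fair C$495.2974: forward overpriced → cash-and-carry (buy spot, short the forward).
At maturity, profit = |F_mkt − F*| = |507.25 − 495.2974| = C$11.95 per share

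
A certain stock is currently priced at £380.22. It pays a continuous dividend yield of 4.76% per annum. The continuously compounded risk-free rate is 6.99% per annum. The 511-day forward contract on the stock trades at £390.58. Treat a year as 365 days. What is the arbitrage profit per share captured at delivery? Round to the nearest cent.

Fair forward: F* = S·e^(carry·T), with carry = (r − q) = 0.0699 − 0.0476 = 0.0223
F* = 380.22 · e^(0.0223 × 511/365) = 380.22 · e^0.031220 = 380.22 × 1.031712 = £392.2775
Market £390.58 < fair £392.2775: forward underpriced → reverse cash-and-carry (short spot, go long the forward).
At maturity, profit = |F_mkt − F*| = |390.58 − 392.2775| = £1.70 per share

£1.70 per share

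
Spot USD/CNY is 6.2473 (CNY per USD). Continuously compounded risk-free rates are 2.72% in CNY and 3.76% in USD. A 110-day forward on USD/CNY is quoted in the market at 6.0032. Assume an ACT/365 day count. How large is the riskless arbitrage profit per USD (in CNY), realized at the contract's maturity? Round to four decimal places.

Fair forward: F* = S·e^(carry·T), with carry = (r_CNY − r_USD) = 0.0272 − 0.0376 = -0.0104
F* = 6.2473 · e^(-0.0104 × 110/365) = 6.2473 · e^-0.003134 = 6.2473 × 0.996871 = 6.2278
Market 6.0032 < fair 6.2278: forward underpriced → reverse cash-and-carry (short spot, go long the forward).
At maturity, profit = |F_mkt − F*| = |6.0032 − 6.2278| = 0.2246 per USD (in CNY)

0.2246 per USD (in CNY)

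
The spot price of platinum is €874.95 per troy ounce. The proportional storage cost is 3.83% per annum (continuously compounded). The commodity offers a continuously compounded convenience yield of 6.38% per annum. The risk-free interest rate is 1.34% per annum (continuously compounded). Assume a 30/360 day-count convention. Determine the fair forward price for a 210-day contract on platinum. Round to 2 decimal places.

Net carry = r + u − y = 0.0134 + 0.0383 − 0.0638 = -0.0121
F = S·e^((r+u−y)T) = 874.95 · e^(-0.0121 × 210/360) = 874.95 · e^-0.007058
= 874.95 × 0.992967 = €868.80 per troy ounce

€868.80 per troy ounce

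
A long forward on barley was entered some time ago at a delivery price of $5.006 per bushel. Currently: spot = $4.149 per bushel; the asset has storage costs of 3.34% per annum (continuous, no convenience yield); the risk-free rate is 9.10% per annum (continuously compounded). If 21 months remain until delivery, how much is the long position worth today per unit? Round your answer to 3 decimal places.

Current fair forward for the remaining 21 months: F = S·e^((r + u)·T), (r + u) = 0.0910 + 0.0334 = 0.1244
F = 4.149 · e^(0.1244 × 21/12) = 4.149 × 1.243214 = 5.1581
Value of long forward = (F − K)·e^(−rT) = (5.1581 − 5.006) · e^(−0.0910·21/12)
= 0.1521 × 0.852783 = 0.130

$0.130 per bushel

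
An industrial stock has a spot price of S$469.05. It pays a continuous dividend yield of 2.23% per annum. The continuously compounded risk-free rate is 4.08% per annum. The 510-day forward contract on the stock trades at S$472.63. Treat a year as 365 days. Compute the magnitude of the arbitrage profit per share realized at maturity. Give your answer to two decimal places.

Fair forward: F* = S·e^(carry·T), with carry = (r − q) = 0.0408 − 0.0223 = 0.0185
F* = 469.05 · e^(0.0185 × 510/365) = 469.05 · e^0.025849 = 469.05 × 1.026186 = S$481.3325
Market S$472.63 < fair S$481.3325: forward underpriced → reverse cash-and-carry (short spot, go long the forward).
At maturity, profit = |F_mkt − F*| = |472.63 − 481.3325| = S$8.70 per share

S$8.70 per share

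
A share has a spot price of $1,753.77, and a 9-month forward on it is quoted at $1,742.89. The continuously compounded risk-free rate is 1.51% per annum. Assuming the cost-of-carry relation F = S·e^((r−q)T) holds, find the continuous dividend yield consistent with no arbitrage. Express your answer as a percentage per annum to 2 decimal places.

From F = S·e^((r−q)T): (r − q) = ln(F/S)/T
ln(1742.89/1753.77) = ln(0.993796) = -0.006223
(r − q) = -0.006223 / (9/12) = -0.008297
q = r − ln(F/S)/T = 0.0151 + 0.008297 = 0.023397
q = 2.34%

2.34%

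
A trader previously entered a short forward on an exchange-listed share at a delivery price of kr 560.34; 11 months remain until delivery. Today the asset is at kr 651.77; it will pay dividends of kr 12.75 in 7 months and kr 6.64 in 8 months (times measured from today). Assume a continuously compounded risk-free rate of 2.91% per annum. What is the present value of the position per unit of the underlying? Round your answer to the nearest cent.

PV(remaining dividends) I = 12.75·e^(−0.0291·7/12) + 6.64·e^(−0.0291·8/12) = 19.0478
Current forward F = (S − I)·e^(rT) = (651.77 − 19.0478)·e^(0.0291·11/12) = 632.7222 × 1.027034 = 649.8272
Value (long) = (F − K)·e^(−rT) = (649.8272 − 560.34) × 0.973678 = 87.1317
Short position value = −(long value) = -kr 87.13

-kr 87.13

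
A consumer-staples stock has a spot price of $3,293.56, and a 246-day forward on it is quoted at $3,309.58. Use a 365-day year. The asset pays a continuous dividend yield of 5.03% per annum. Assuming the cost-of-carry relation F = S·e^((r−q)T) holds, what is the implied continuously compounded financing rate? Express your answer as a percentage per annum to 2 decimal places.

5.75%

From F = S·e^((r−q)T): (r − q) = ln(F/S)/T
ln(3309.58/3293.56) = ln(1.004864) = 0.004852
(r − q) = 0.004852 / (246/365) = 0.007199
r = ln(F/S)/T + q = 0.007199 + 0.0503 = 0.057499
r = 5.75%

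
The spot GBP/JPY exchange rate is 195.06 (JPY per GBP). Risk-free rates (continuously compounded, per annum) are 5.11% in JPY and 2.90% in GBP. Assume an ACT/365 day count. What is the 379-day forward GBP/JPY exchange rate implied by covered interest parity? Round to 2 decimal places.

199.59

F = S·e^((r_JPY − r_GBP)T) = 195.06 · e^((0.0511 − 0.0290) × 379/365)
= 195.06 · e^0.022948 = 195.06 × 1.023213
F = 199.59 JPY per GBP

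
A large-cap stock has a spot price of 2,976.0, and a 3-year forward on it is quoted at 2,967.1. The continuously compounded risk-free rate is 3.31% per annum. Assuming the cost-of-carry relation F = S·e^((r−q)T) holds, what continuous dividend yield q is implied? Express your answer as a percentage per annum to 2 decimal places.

From F = S·e^((r−q)T): (r − q) = ln(F/S)/T
ln(2967.1/2976.0) = ln(0.997009) = -0.002995
(r − q) = -0.002995 / (3) = -0.000998
q = r − ln(F/S)/T = 0.0331 + 0.000998 = 0.034098
q = 3.41%

3.41%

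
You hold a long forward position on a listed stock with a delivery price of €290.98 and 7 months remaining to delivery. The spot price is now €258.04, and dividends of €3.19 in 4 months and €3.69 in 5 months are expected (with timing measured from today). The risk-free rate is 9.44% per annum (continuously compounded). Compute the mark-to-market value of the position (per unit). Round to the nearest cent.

PV(remaining dividends) I = 3.19·e^(−0.0944·4/12) + 3.69·e^(−0.0944·5/12) = 6.6389
Current forward F = (S − I)·e^(rT) = (258.04 − 6.6389)·e^(0.0944·7/12) = 251.4011 × 1.056611 = 265.6332
Value (long) = (F − K)·e^(−rT) = (265.6332 − 290.98) × 0.946422 = -23.9888
Value = -€23.99

-€23.99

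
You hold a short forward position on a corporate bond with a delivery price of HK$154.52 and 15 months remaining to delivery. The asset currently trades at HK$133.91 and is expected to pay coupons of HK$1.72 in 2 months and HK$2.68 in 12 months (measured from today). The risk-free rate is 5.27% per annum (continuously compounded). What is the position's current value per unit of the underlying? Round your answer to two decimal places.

PV(remaining coupons) I = 1.72·e^(−0.0527·2/12) + 2.68·e^(−0.0527·12/12) = 4.2474
Current forward F = (S − I)·e^(rT) = (133.91 − 4.2474)·e^(0.0527·15/12) = 129.6626 × 1.068093 = 138.4917
Value (long) = (F − K)·e^(−rT) = (138.4917 − 154.52) × 0.936248 = -15.0065
Short position value = −(long value) = HK$15.01

HK$15.01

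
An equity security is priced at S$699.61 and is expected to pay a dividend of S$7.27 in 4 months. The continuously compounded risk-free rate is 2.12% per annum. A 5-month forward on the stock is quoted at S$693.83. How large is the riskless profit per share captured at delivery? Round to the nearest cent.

PV(dividends) I = 7.27·e^(−0.0212·4/12) = 7.2188
Fair forward F* = (S − I)·e^(rT) = (699.61 − 7.2188)·e^0.008833 = 692.3912 × 1.008872 = 698.5341
Market S$693.83 < fair 698.5341: forward underpriced → reverse cash-and-carry (short the stock, invest proceeds at r, pay the dividends, go long the forward).
Profit at T = |F_mkt − F*| = |693.83 − 698.5341| = S$4.70 per share

S$4.70 per share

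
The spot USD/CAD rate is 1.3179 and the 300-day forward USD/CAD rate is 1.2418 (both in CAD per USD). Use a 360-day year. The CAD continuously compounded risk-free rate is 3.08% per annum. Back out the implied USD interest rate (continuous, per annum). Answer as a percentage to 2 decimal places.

10.22%

F = S·e^((r_CAD − r_USD)T) ⇒ r_USD = r_CAD − ln(F/S)/T
ln(1.2418/1.3179) = -0.059478; /(300/360) = -0.071374
r_USD = 0.0308 + 0.071374 = 0.102174
r_USD = 10.22%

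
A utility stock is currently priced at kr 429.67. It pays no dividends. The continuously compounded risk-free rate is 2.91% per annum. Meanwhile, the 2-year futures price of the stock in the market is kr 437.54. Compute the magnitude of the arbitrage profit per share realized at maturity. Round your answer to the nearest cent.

kr 17.88 per share

Fair futures: F* = S·e^(carry·T), with carry = r = 0.0291
F* = 429.67 · e^(0.0291 × 2) = 429.67 · e^0.058200 = 429.67 × 1.059927 = kr 455.4188
Market kr 437.54 < fair kr 455.4188: forward underpriced → reverse cash-and-carry (short spot, go long the forward).
At maturity, profit = |F_mkt − F*| = |437.54 − 455.4188| = kr 17.88 per share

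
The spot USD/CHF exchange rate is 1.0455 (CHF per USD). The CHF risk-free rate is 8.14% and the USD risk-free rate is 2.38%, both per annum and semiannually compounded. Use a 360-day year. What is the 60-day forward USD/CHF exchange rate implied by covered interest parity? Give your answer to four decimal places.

By covered interest parity, F = S · (1+r_CHF/2)^(2T) / (1+r_USD/2)^(2T)
= 1.0455 × 1.013387 / 1.003951 = 1.0455 × 1.009399
F = 1.0553 CHF per USD

1.0553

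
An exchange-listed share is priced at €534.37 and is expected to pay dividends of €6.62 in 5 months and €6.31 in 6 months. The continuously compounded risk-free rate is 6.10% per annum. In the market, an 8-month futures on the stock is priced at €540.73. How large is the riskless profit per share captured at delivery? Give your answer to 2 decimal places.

PV(dividends) I = 6.62·e^(−0.0610·5/12) + 6.31·e^(−0.0610·6/12) = 12.5743
Fair futures F* = (S − I)·e^(rT) = (534.37 − 12.5743)·e^0.040667 = 521.7957 × 1.041505 = 543.4528
Market €540.73 < fair 543.4528: forward underpriced → reverse cash-and-carry (short the stock, invest proceeds at r, pay the dividends, go long the forward).
Profit at T = |F_mkt − F*| = |540.73 − 543.4528| = €2.72 per share

€2.72 per share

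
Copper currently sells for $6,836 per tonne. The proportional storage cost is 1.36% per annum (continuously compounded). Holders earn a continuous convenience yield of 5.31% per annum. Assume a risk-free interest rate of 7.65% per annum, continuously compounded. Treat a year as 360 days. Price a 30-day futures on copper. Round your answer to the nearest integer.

$6,857 per tonne

Net carry = r + u − y = 0.0765 + 0.0136 − 0.0531 = 0.0370
F = S·e^((r+u−y)T) = 6836 · e^(0.0370 × 30/360) = 6836 · e^0.003083
= 6836 × 1.003088 = $6,857 per tonne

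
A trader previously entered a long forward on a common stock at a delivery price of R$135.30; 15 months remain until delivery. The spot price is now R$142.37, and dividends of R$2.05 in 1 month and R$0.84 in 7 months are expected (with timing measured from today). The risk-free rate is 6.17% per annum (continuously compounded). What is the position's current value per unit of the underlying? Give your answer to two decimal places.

R$14.26

PV(remaining dividends) I = 2.05·e^(−0.0617·1/12) + 0.84·e^(−0.0617·7/12) = 2.8498
Current forward F = (S − I)·e^(rT) = (142.37 − 2.8498)·e^(0.0617·15/12) = 139.5202 × 1.080177 = 150.7065
Value (long) = (F − K)·e^(−rT) = (150.7065 − 135.30) × 0.925774 = 14.2629
Value = R$14.26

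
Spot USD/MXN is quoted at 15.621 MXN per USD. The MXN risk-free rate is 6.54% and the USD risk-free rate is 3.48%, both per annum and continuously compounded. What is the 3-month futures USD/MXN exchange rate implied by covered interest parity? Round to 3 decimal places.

15.741

F = S·e^((r_MXN − r_USD)T) = 15.621 · e^((0.0654 − 0.0348) × 3/12)
= 15.621 · e^0.007650 = 15.621 × 1.007679
F = 15.741 MXN per USD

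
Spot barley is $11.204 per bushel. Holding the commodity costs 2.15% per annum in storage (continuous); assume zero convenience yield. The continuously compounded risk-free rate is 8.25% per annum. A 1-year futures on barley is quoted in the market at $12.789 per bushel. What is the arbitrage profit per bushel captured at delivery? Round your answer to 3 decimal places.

Fair futures: F* = S·e^(carry·T), with carry = (r + u) = 0.0825 + 0.0215 = 0.1040
F* = 11.204 · e^(0.1040 × 12/12) = 11.204 · e^0.104000 = 11.204 × 1.109600 = $12.4320
Market $12.789 > fair $12.4320: forward overpriced → cash-and-carry (buy spot, short the forward).
At maturity, profit = |F_mkt − F*| = |12.789 − 12.4320| = $0.357 per bushel

$0.357 per bushel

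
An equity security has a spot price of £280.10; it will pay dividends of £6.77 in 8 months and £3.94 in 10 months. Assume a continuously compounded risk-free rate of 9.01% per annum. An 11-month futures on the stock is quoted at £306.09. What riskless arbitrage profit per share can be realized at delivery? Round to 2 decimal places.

PV(dividends) I = 6.77·e^(−0.0901·8/12) + 3.94·e^(−0.0901·10/12) = 10.0303
Fair futures F* = (S − I)·e^(rT) = (280.10 − 10.0303)·e^0.082592 = 270.0697 × 1.086099 = 293.3224
Market £306.09 > fair 293.3224: forward overpriced → cash-and-carry (borrow at r, buy the stock and collect the dividends, short the forward).
Profit at T = |F_mkt − F*| = |306.09 − 293.3224| = £12.77 per share

£12.77 per share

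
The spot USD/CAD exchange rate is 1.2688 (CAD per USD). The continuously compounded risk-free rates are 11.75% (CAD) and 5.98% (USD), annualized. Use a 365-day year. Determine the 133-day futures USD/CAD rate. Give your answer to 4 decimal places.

1.2958

F = S·e^((r_CAD − r_USD)T) = 1.2688 · e^((0.1175 − 0.0598) × 133/365)
= 1.2688 · e^0.021025 = 1.2688 × 1.021248
F = 1.2958 CAD per USD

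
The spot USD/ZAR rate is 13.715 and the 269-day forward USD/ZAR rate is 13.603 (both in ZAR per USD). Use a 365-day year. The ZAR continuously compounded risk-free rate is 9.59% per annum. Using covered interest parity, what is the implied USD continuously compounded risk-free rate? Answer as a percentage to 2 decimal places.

F = S·e^((r_ZAR − r_USD)T) ⇒ r_USD = r_ZAR − ln(F/S)/T
ln(13.603/13.715) = -0.008200; /(269/365) = -0.011126
r_USD = 0.0959 + 0.011126 = 0.107026
r_USD = 10.70%

10.70%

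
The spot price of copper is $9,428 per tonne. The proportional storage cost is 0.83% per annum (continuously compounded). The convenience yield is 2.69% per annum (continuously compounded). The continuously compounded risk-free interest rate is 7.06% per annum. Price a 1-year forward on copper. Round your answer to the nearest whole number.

Net carry = r + u − y = 0.0706 + 0.0083 − 0.0269 = 0.0520
F = S·e^((r+u−y)T) = 9428 · e^(0.0520 × 1) = 9428 · e^0.052000
= 9428 × 1.053376 = $9,931 per tonne

$9,931 per tonne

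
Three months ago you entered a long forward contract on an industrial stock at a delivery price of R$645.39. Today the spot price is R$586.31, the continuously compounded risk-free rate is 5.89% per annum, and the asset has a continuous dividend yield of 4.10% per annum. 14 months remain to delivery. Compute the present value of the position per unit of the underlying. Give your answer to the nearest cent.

Current fair forward for the remaining 14 months: F = S·e^((r − q)·T), (r − q) = 0.0589 − 0.0410 = 0.0179
F = 586.31 · e^(0.0179 × 14/12) = 586.31 × 1.021103 = 598.6829
Value of long forward = (F − K)·e^(−rT) = (598.6829 − 645.39) · e^(−0.0589·14/12)
= -46.7071 × 0.933591 = -43.61

-R$43.61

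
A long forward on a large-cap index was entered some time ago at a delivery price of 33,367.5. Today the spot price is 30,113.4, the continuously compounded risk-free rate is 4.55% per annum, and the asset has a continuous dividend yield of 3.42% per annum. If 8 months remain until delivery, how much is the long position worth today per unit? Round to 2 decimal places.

Current fair forward for the remaining 8 months: F = S·e^((r − q)·T), (r − q) = 0.0455 − 0.0342 = 0.0113
F = 30113.4 · e^(0.0113 × 8/12) = 30113.4 × 1.00756178 = 30341.1109
Value of long forward = (F − K)·e^(−rT) = (30341.1109 − 33367.5) · e^(−0.0455·8/12)
= -3026.3891 × 0.97012211 = -2935.97

-2935.97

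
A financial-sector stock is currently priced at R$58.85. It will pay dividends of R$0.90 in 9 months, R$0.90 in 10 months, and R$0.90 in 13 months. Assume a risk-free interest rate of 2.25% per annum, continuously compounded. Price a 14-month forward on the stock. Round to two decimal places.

R$57.70

PV(dividends) I = 0.90·e^(−0.0225·9/12) + 0.90·e^(−0.0225·10/12) + 0.90·e^(−0.0225·13/12)
I = 0.8849 + 0.8833 + 0.8783 = 2.6465
F = (S − I)·e^(rT) = (58.85 − 2.6465) · e^(0.0225·14/12)
= 56.2035 · e^0.026250 = 56.2035 × 1.026598 = R$57.70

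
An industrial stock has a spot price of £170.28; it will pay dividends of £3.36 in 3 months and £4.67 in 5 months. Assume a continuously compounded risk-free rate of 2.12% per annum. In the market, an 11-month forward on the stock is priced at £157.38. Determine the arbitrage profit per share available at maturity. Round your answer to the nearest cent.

PV(dividends) I = 3.36·e^(−0.0212·3/12) + 4.67·e^(−0.0212·5/12) = 7.9712
Fair forward F* = (S − I)·e^(rT) = (170.28 − 7.9712)·e^0.019433 = 162.3088 × 1.019623 = 165.4938
Market £157.38 < fair 165.4938: forward underpriced → reverse cash-and-carry (short the stock, invest proceeds at r, pay the dividends, go long the forward).
Profit at T = |F_mkt − F*| = |157.38 − 165.4938| = £8.11 per share

£8.11 per share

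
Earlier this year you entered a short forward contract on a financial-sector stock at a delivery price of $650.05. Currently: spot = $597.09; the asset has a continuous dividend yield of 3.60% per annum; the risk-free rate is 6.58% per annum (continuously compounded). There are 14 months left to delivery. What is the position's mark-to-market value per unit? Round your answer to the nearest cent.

$29.48

Current fair forward for the remaining 14 months: F = S·e^((r − q)·T), (r − q) = 0.0658 − 0.0360 = 0.0298
F = 597.09 · e^(0.0298 × 14/12) = 597.09 × 1.035378 = 618.2139
Value of long forward = (F − K)·e^(−rT) = (618.2139 − 650.05) · e^(−0.0658·14/12)
= -31.8361 × 0.926106 = -29.48
Short position value = −(long value) = $29.48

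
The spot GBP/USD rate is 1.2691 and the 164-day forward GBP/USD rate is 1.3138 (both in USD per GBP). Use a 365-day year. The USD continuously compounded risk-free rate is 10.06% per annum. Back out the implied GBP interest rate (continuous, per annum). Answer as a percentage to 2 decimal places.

2.36%

F = S·e^((r_USD − r_GBP)T) ⇒ r_GBP = r_USD − ln(F/S)/T
ln(1.3138/1.2691) = 0.034616; /(164/365) = 0.077042
r_GBP = 0.1006 − 0.077042 = 0.023558
r_GBP = 2.36%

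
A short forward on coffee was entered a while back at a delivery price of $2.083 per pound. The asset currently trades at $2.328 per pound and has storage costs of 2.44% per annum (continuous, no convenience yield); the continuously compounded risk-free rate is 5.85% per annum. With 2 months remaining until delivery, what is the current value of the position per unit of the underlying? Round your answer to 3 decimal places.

Current fair forward for the remaining 2 months: F = S·e^((r + u)·T), (r + u) = 0.0585 + 0.0244 = 0.0829
F = 2.328 · e^(0.0829 × 2/12) = 2.328 × 1.013913 = 2.3604
Value of long forward = (F − K)·e^(−rT) = (2.3604 − 2.083) · e^(−0.0585·2/12)
= 0.2774 × 0.990297 = 0.275
Short position value = −(long value) = -$0.275

-$0.275 per pound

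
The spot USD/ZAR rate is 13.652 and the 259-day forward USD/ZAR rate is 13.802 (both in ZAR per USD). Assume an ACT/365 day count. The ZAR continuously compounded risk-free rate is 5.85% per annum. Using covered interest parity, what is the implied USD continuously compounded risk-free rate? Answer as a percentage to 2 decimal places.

4.31%

F = S·e^((r_ZAR − r_USD)T) ⇒ r_USD = r_ZAR − ln(F/S)/T
ln(13.802/13.652) = 0.010927; /(259/365) = 0.015399
r_USD = 0.0585 − 0.015399 = 0.043101
r_USD = 4.31%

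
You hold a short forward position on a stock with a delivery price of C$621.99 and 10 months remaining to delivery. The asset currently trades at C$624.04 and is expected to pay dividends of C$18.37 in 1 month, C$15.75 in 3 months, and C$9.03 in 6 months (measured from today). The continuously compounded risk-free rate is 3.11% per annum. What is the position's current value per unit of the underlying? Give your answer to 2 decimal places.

PV(remaining dividends) I = 18.37·e^(−0.0311·1/12) + 15.75·e^(−0.0311·3/12) + 9.03·e^(−0.0311·6/12) = 42.8411
Current forward F = (S − I)·e^(rT) = (624.04 − 42.8411)·e^(0.0311·10/12) = 581.1989 × 1.026255 = 596.4583
Value (long) = (F − K)·e^(−rT) = (596.4583 − 621.99) × 0.974416 = -24.8785
Short position value = −(long value) = C$24.88

C$24.88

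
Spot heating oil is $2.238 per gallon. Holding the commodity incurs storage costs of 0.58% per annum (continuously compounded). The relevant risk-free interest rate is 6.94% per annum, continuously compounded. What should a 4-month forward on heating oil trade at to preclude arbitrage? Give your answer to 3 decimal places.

$2.295 per gallon

Net carry = r + u − y = 0.0694 + 0.0058 − 0.0000 = 0.0752
F = S·e^((r+u−y)T) = 2.238 · e^(0.0752 × 4/12) = 2.238 · e^0.025067
= 2.238 × 1.025384 = $2.295 per gallon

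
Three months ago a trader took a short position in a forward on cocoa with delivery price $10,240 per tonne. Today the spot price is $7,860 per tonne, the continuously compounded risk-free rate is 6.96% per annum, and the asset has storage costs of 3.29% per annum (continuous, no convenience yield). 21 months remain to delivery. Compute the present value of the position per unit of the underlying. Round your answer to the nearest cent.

Current fair forward for the remaining 21 months: F = S·e^((r + u)·T), (r + u) = 0.0696 + 0.0329 = 0.1025
F = 7860 · e^(0.1025 × 21/12) = 7860 × 1.19646934 = 9404.2490
Value of long forward = (F − K)·e^(−rT) = (9404.2490 − 10240) · e^(−0.0696·21/12)
= -835.7510 × 0.88532542 = -739.91
Short position value = −(long value) = $739.91

$739.91 per tonne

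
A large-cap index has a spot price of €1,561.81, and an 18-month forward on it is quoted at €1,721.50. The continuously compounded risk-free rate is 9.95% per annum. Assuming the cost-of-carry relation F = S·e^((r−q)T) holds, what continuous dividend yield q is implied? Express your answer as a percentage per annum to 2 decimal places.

From F = S·e^((r−q)T): (r − q) = ln(F/S)/T
ln(1721.50/1561.81) = ln(1.102247) = 0.097351
(r − q) = 0.097351 / (18/12) = 0.064901
q = r − ln(F/S)/T = 0.0995 − 0.064901 = 0.034599
q = 3.46%

3.46%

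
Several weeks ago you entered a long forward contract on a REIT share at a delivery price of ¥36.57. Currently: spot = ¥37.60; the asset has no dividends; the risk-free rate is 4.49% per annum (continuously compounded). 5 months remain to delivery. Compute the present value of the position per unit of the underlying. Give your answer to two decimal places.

¥1.71

Current fair forward for the remaining 5 months: F = S·e^(r·T), r = 0.0449
F = 37.60 · e^(0.0449 × 5/12) = 37.60 × 1.018884 = 38.3100
Value of long forward = (F − K)·e^(−rT) = (38.3100 − 36.57) · e^(−0.0449·5/12)
= 1.7400 × 0.981466 = 1.71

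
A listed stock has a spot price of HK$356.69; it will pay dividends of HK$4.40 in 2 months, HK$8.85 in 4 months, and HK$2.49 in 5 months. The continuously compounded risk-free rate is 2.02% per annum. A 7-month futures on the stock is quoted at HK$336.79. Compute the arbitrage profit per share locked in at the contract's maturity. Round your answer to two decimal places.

PV(dividends) I = 4.40·e^(−0.0202·2/12) + 8.85·e^(−0.0202·4/12) + 2.49·e^(−0.0202·5/12) = 15.6450
Fair futures F* = (S − I)·e^(rT) = (356.69 − 15.6450)·e^0.011783 = 341.0450 × 1.011853 = 345.0874
Market HK$336.79 < fair 345.0874: forward underpriced → reverse cash-and-carry (short the stock, invest proceeds at r, pay the dividends, go long the forward).
Profit at T = |F_mkt − F*| = |336.79 − 345.0874| = HK$8.30 per share

HK$8.30 per share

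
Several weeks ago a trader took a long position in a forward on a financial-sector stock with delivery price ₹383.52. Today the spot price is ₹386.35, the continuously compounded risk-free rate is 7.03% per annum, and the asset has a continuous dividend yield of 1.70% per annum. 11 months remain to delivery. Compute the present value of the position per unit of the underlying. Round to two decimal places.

₹20.79

Current fair forward for the remaining 11 months: F = S·e^((r − q)·T), (r − q) = 0.0703 − 0.0170 = 0.0533
F = 386.35 · e^(0.0533 × 11/12) = 386.35 × 1.050072 = 405.6953
Value of long forward = (F − K)·e^(−rT) = (405.6953 − 383.52) · e^(−0.0703·11/12)
= 22.1753 × 0.937591 = 20.79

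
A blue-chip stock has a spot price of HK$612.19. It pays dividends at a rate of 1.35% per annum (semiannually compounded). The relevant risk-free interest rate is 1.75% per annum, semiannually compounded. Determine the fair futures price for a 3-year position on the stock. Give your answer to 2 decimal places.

F = S · (1+r/2)^(2T) / (1+q/2)^(2T)
= 612.19 × 1.053662 / 1.041190 = 612.19 × 1.011979
F = HK$619.52

HK$619.52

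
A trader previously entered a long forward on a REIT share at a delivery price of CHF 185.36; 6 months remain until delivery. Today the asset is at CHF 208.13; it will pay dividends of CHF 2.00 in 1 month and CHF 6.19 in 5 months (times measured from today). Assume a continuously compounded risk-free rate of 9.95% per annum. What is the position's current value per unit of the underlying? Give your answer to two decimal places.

CHF 23.84

PV(remaining dividends) I = 2.00·e^(−0.0995·1/12) + 6.19·e^(−0.0995·5/12) = 7.9221
Current forward F = (S − I)·e^(rT) = (208.13 − 7.9221)·e^(0.0995·6/12) = 200.2079 × 1.051008 = 210.4201
Value (long) = (F − K)·e^(−rT) = (210.4201 − 185.36) × 0.951467 = 23.8439
Value = CHF 23.84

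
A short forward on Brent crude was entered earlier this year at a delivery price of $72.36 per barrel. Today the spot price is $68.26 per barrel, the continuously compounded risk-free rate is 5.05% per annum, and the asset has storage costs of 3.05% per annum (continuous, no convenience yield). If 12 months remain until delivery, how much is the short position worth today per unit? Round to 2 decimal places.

-$1.58 per barrel

Current fair forward for the remaining 12 months: F = S·e^((r + u)·T), (r + u) = 0.0505 + 0.0305 = 0.0810
F = 68.26 · e^(0.0810 × 12/12) = 68.26 × 1.084371 = 74.0192
Value of long forward = (F − K)·e^(−rT) = (74.0192 − 72.36) · e^(−0.0505·12/12)
= 1.6592 × 0.950754 = 1.58
Short position value = −(long value) = -$1.58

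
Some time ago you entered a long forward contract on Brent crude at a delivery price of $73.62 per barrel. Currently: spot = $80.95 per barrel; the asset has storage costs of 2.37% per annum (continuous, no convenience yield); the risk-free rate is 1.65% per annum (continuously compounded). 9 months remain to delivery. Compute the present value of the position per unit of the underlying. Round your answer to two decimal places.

Current fair forward for the remaining 9 months: F = S·e^((r + u)·T), (r + u) = 0.0165 + 0.0237 = 0.0402
F = 80.95 · e^(0.0402 × 9/12) = 80.95 × 1.030609 = 83.4278
Value of long forward = (F − K)·e^(−rT) = (83.4278 − 73.62) · e^(−0.0165·9/12)
= 9.8078 × 0.987701 = 9.69

$9.69 per barrel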